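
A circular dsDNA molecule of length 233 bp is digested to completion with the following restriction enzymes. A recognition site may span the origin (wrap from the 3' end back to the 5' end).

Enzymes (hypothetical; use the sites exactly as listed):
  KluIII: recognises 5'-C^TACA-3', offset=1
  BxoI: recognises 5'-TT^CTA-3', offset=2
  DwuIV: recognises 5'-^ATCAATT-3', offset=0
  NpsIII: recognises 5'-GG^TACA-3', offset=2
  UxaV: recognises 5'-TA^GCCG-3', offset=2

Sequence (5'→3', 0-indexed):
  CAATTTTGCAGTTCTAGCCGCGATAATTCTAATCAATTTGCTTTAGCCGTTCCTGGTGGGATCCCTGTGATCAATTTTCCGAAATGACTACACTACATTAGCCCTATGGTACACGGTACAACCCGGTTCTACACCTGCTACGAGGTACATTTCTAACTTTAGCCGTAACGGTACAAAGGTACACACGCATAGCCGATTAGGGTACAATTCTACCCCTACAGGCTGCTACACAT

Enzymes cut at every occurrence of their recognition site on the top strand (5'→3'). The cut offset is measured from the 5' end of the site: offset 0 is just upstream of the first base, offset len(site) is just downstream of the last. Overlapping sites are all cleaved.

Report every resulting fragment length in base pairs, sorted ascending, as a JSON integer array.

[1,3,3,5,5,7,7,7,7,8,9,10,10,11,12,12,12,14,15,16,16,19,24]

Site scan:
  KluIII (CTACA, off=1): starts [87, 92, 128, 215, 225] → cuts [88, 93, 129, 216, 226]
  BxoI (TTCTA, off=2): starts [11, 26, 126, 150, 207] → cuts [13, 28, 128, 152, 209]
  DwuIV (ATCAATT, off=0): starts [31, 69, 231] → cuts [31, 69, 231]
  NpsIII (GGTACA, off=2): starts [107, 114, 143, 169, 177, 200] → cuts [109, 116, 145, 171, 179, 202]
  UxaV (TAGCCG, off=2): starts [14, 43, 159, 189] → cuts [16, 45, 161, 191]

Pooled cuts: [13, 16, 28, 31, 45, 69, 88, 93, 109, 116, 128, 129, 145, 152, 161, 171, 179, 191, 202, 209, 216, 226, 231]

Fragments:
  13→16: 3 bp
  16→28: 12 bp
  28→31: 3 bp
  31→45: 14 bp
  45→69: 24 bp
  69→88: 19 bp
  88→93: 5 bp
  93→109: 16 bp
  109→116: 7 bp
  116→128: 12 bp
  128→129: 1 bp
  129→145: 16 bp
  145→152: 7 bp
  152→161: 9 bp
  161→171: 10 bp
  171→179: 8 bp
  179→191: 12 bp
  191→202: 11 bp
  202→209: 7 bp
  209→216: 7 bp
  216→226: 10 bp
  226→231: 5 bp
  231→13 (wrap): 233-231+13 = 15 bp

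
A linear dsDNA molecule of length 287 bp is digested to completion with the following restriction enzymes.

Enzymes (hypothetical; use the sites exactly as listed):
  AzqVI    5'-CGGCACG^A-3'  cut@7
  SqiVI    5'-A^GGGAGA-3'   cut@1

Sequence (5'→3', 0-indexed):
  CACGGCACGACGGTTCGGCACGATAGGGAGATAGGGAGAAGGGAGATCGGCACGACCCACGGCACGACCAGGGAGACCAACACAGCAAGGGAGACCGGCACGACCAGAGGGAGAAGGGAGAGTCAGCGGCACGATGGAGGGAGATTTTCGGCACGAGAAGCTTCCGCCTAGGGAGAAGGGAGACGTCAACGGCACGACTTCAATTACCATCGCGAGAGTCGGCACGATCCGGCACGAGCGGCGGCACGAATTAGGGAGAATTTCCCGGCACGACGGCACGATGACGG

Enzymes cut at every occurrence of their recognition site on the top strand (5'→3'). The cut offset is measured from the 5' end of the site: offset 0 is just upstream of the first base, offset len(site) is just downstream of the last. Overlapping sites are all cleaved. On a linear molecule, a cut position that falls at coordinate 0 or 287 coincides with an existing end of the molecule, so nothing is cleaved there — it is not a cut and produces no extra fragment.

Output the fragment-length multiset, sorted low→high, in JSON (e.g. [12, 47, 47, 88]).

[3,4,5,5,6,7,7,7,7,8,8,9,10,12,12,13,14,14,15,17,18,18,19,19,30]

Scan for sites:
  AzqVI (CGGCACGA, off=7): starts [2, 15, 47, 59, 95, 126, 148, 189, 219, 229, 241, 265, 273] → cuts [9, 22, 54, 66, 102, 133, 155, 196, 226, 236, 248, 272, 280]
  SqiVI (AGGGAGA, off=1): starts [24, 32, 39, 69, 87, 107, 114, 137, 169, 176, 252] → cuts [25, 33, 40, 70, 88, 108, 115, 138, 170, 177, 253]

Pooled cuts: [9, 22, 25, 33, 40, 54, 66, 70, 88, 102, 108, 115, 133, 138, 155, 170, 177, 196, 226, 236, 248, 253, 272, 280]

Fragments:
  [0,9): 9 bp
  [9,22): 13 bp
  [22,25): 3 bp
  [25,33): 8 bp
  [33,40): 7 bp
  [40,54): 14 bp
  [54,66): 12 bp
  [66,70): 4 bp
  [70,88): 18 bp
  [88,102): 14 bp
  [102,108): 6 bp
  [108,115): 7 bp
  [115,133): 18 bp
  [133,138): 5 bp
  [138,155): 17 bp
  [155,170): 15 bp
  [170,177): 7 bp
  [177,196): 19 bp
  [196,226): 30 bp
  [226,236): 10 bp
  [236,248): 12 bp
  [248,253): 5 bp
  [253,272): 19 bp
  [272,280): 8 bp
  [280,287): 7 bp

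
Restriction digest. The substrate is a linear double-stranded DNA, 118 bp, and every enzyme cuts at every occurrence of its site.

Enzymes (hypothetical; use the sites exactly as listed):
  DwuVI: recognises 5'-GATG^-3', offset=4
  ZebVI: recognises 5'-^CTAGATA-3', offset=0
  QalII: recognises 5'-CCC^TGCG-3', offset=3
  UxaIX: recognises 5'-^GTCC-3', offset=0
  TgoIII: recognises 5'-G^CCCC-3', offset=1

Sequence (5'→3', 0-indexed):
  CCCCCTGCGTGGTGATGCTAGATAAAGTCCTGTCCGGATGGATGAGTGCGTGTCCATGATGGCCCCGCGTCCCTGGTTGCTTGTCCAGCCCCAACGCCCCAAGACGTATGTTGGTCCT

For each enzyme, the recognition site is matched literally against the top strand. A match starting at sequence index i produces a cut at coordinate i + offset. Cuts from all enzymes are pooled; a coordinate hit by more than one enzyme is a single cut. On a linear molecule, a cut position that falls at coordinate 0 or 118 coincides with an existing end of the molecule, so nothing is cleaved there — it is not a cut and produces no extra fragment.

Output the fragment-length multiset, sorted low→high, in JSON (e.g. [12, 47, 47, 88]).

[1,4,5,5,5,6,6,7,8,9,9,10,12,14,17]

Scan for sites:
  DwuVI (GATG, off=4): starts [13, 36, 40, 57] → cuts [17, 40, 44, 61]
  ZebVI (CTAGATA, off=0): starts [17] → cuts [17]
  QalII (CCCTGCG, off=3): starts [2] → cuts [5]
  UxaIX (GTCC, off=0): starts [26, 31, 51, 68, 82, 113] → cuts [26, 31, 51, 68, 82, 113]
  TgoIII (GCCCC, off=1): starts [61, 87, 95] → cuts [62, 88, 96]

Pooled cuts: [5, 17, 26, 31, 40, 44, 51, 61, 62, 68, 82, 88, 96, 113]

Fragments:
  [0,5): 5 bp
  [5,17): 12 bp
  [17,26): 9 bp
  [26,31): 5 bp
  [31,40): 9 bp
  [40,44): 4 bp
  [44,51): 7 bp
  [51,61): 10 bp
  [61,62): 1 bp
  [62,68): 6 bp
  [68,82): 14 bp
  [82,88): 6 bp
  [88,96): 8 bp
  [96,113): 17 bp
  [113,118): 5 bp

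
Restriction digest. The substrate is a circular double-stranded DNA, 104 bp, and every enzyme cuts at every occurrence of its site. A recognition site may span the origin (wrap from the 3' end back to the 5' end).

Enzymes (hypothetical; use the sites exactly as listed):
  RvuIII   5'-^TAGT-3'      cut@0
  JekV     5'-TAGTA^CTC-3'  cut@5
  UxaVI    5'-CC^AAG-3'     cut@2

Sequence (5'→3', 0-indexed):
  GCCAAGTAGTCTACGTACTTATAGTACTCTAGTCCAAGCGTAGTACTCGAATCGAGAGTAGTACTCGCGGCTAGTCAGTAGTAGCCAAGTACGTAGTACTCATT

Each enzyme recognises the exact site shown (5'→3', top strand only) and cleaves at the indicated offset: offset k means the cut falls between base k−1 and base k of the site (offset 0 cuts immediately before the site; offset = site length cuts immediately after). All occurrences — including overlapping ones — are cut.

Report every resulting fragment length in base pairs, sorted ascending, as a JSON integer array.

[3,3,5,5,5,5,5,6,7,7,8,8,9,13,15]

Scan for sites:
  RvuIII (TAGT, off=0): starts [6, 21, 29, 40, 58, 71, 78, 93] → cuts [6, 21, 29, 40, 58, 71, 78, 93]
  JekV (TAGTACTC, off=5): starts [21, 40, 58, 93] → cuts [26, 45, 63, 98]
  UxaVI (CCAAG, off=2): starts [1, 33, 84] → cuts [3, 35, 86]

All cut coordinates (distinct, sorted): [3, 6, 21, 26, 29, 35, 40, 45, 58, 63, 71, 78, 86, 93, 98]

Fragments:
  3→6: 3 bp
  6→21: 15 bp
  21→26: 5 bp
  26→29: 3 bp
  29→35: 6 bp
  35→40: 5 bp
  40→45: 5 bp
  45→58: 13 bp
  58→63: 5 bp
  63→71: 8 bp
  71→78: 7 bp
  78→86: 8 bp
  86→93: 7 bp
  93→98: 5 bp
  98→3 (wrap): 104-98+3 = 9 bp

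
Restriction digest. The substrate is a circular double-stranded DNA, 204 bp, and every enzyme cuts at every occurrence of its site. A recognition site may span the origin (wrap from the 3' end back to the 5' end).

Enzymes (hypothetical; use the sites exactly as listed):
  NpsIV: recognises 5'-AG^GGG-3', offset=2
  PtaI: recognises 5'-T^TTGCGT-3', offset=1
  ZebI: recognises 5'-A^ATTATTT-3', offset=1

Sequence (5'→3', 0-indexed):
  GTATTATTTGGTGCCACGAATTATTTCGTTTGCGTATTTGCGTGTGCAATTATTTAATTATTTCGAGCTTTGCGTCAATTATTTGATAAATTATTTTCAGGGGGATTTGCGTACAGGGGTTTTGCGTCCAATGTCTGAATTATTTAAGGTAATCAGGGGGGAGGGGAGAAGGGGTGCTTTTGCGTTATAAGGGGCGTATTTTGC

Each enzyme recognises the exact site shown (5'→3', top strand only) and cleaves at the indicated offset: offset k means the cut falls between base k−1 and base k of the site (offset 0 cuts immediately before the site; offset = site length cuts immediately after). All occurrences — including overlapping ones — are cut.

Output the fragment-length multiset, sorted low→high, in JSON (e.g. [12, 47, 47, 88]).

[5,6,7,8,8,8,8,8,9,10,10,11,11,12,12,13,17,18,23]

Scan for sites:
  NpsIV AGGGG/2: at [98, 114, 154, 161, 169, 189] ⇒ [100, 116, 156, 163, 171, 191]
  PtaI TTTGCGT/1: at [28, 36, 68, 105, 120, 178, 199] ⇒ [29, 37, 69, 106, 121, 179, 200]
  ZebI AATTATTT/1: at [18, 47, 55, 76, 88, 137] ⇒ [19, 48, 56, 77, 89, 138]

All cut coordinates (distinct, sorted): [19, 29, 37, 48, 56, 69, 77, 89, 100, 106, 116, 121, 138, 156, 163, 171, 179, 191, 200]

Fragments:
  19→29: 10 bp
  29→37: 8 bp
  37→48: 11 bp
  48→56: 8 bp
  56→69: 13 bp
  69→77: 8 bp
  77→89: 12 bp
  89→100: 11 bp
  100→106: 6 bp
  106→116: 10 bp
  116→121: 5 bp
  121→138: 17 bp
  138→156: 18 bp
  156→163: 7 bp
  163→171: 8 bp
  171→179: 8 bp
  179→191: 12 bp
  191→200: 9 bp
  200→19 (wrap): 204-200+19 = 23 bp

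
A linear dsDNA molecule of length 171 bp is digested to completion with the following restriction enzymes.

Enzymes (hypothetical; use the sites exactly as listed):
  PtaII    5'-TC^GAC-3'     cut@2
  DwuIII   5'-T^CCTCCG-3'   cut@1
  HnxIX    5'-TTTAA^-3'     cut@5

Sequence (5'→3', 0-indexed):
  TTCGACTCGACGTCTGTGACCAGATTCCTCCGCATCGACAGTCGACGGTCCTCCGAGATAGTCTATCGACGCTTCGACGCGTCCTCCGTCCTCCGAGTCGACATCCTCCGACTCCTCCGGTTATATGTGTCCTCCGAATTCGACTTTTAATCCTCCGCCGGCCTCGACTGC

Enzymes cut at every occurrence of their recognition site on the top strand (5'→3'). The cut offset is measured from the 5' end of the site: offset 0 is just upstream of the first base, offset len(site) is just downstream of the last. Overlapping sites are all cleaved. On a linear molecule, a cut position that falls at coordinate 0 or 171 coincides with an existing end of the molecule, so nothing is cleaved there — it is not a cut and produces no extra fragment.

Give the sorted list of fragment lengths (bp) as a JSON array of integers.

Scan for sites:
  PtaII (TCGAC, off=2): starts [1, 6, 34, 41, 65, 73, 97, 139, 163] → cuts [3, 8, 36, 43, 67, 75, 99, 141, 165]
  DwuIII (TCCTCCG, off=1): starts [25, 48, 81, 88, 103, 112, 129, 150] → cuts [26, 49, 82, 89, 104, 113, 130, 151]
  HnxIX (TTTAA, off=5): starts [145] → cuts [150]

All cut coordinates (distinct, sorted): [3, 8, 26, 36, 43, 49, 67, 75, 82, 89, 99, 104, 113, 130, 141, 150, 151, 165]

Fragment lengths:
  [0,3): 3 bp
  [3,8): 5 bp
  [8,26): 18 bp
  [26,36): 10 bp
  [36,43): 7 bp
  [43,49): 6 bp
  [49,67): 18 bp
  [67,75): 8 bp
  [75,82): 7 bp
  [82,89): 7 bp
  [89,99): 10 bp
  [99,104): 5 bp
  [104,113): 9 bp
  [113,130): 17 bp
  [130,141): 11 bp
  [141,150): 9 bp
  [150,151): 1 bp
  [151,165): 14 bp
  [165,171): 6 bp

[1,3,5,5,6,6,7,7,7,8,9,9,10,10,11,14,17,18,18]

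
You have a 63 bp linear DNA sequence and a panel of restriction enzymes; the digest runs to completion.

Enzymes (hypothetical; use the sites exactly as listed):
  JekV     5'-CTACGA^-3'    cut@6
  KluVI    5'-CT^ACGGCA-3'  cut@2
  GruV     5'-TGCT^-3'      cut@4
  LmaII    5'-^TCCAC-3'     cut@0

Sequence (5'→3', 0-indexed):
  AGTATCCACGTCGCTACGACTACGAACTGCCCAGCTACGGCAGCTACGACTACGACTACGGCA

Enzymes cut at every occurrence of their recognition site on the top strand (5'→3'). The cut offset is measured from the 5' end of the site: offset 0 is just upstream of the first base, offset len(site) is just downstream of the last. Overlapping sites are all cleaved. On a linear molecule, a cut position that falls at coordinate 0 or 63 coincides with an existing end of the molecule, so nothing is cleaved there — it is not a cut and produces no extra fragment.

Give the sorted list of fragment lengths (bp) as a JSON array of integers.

[2,4,6,6,6,11,13,15]

Scan for sites:
  JekV (CTACGA, off=6): starts [13, 19, 43, 49] → cuts [19, 25, 49, 55]
  KluVI (CTACGGCA, off=2): starts [34, 55] → cuts [36, 57]
  GruV (TGCT, off=4): no sites
  LmaII (TCCAC, off=0): starts [4] → cuts [4]

Pooled cuts: [4, 19, 25, 36, 49, 55, 57]

Fragment lengths:
  [0,4): 4 bp
  [4,19): 15 bp
  [19,25): 6 bp
  [25,36): 11 bp
  [36,49): 13 bp
  [49,55): 6 bp
  [55,57): 2 bp
  [57,63): 6 bp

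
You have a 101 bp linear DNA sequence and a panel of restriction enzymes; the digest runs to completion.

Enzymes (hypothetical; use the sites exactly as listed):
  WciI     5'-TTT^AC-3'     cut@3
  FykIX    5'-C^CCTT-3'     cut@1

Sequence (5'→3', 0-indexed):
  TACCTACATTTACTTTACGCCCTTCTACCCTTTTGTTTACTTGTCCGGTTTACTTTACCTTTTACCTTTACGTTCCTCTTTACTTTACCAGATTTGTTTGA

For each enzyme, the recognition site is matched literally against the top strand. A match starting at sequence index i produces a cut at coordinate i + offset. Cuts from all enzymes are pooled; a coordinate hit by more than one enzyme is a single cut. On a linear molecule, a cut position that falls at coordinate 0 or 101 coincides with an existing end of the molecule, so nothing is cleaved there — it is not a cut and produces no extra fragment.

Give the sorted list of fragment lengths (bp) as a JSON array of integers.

[4,5,5,5,6,7,8,10,11,12,13,15]

Site scan:
  WciI (TTTAC, off=3): starts [8, 13, 35, 48, 53, 60, 66, 78, 83] → cuts [11, 16, 38, 51, 56, 63, 69, 81, 86]
  FykIX (CCCTT, off=1): starts [19, 27] → cuts [20, 28]

All cut coordinates (distinct, sorted): [11, 16, 20, 28, 38, 51, 56, 63, 69, 81, 86]

Fragments:
  [0,11): 11 bp
  [11,16): 5 bp
  [16,20): 4 bp
  [20,28): 8 bp
  [28,38): 10 bp
  [38,51): 13 bp
  [51,56): 5 bp
  [56,63): 7 bp
  [63,69): 6 bp
  [69,81): 12 bp
  [81,86): 5 bp
  [86,101): 15 bp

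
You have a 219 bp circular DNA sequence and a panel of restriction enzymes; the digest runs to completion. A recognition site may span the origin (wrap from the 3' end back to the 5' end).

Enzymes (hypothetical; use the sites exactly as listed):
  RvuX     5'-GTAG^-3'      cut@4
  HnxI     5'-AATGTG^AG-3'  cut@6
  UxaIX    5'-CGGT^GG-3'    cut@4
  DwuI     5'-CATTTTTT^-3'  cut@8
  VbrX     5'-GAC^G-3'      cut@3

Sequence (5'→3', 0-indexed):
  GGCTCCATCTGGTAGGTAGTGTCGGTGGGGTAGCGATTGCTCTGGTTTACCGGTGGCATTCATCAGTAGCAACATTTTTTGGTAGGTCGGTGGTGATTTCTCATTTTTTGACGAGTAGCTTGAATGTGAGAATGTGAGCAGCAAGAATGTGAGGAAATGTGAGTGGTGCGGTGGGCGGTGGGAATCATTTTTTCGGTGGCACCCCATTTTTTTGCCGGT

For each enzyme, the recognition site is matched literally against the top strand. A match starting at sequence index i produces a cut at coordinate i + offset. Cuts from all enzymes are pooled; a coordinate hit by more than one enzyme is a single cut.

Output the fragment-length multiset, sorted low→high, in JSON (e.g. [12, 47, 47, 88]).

[3,4,4,5,6,6,7,7,7,7,8,10,10,11,11,14,15,15,15,15,18,21]

Scan for sites:
  RvuX GTAG/4: at [11, 15, 29, 65, 81, 114] ⇒ [15, 19, 33, 69, 85, 118]
  HnxI AATGTGAG/6: at [122, 130, 145, 155] ⇒ [128, 136, 151, 161]
  UxaIX CGGTGG/4: at [22, 50, 87, 168, 175, 193, 215] ⇒ [0, 26, 54, 91, 172, 179, 197]
  DwuI CATTTTTT/8: at [72, 101, 185, 204] ⇒ [80, 109, 193, 212]
  VbrX GACG/3: at [109] ⇒ [112]

Pooled cuts: [0, 15, 19, 26, 33, 54, 69, 80, 85, 91, 109, 112, 118, 128, 136, 151, 161, 172, 179, 193, 197, 212]

Fragments:
  0→15: 15 bp
  15→19: 4 bp
  19→26: 7 bp
  26→33: 7 bp
  33→54: 21 bp
  54→69: 15 bp
  69→80: 11 bp
  80→85: 5 bp
  85→91: 6 bp
  91→109: 18 bp
  109→112: 3 bp
  112→118: 6 bp
  118→128: 10 bp
  128→136: 8 bp
  136→151: 15 bp
  151→161: 10 bp
  161→172: 11 bp
  172→179: 7 bp
  179→193: 14 bp
  193→197: 4 bp
  197→212: 15 bp
  212→0 (wrap): 219-212+0 = 7 bp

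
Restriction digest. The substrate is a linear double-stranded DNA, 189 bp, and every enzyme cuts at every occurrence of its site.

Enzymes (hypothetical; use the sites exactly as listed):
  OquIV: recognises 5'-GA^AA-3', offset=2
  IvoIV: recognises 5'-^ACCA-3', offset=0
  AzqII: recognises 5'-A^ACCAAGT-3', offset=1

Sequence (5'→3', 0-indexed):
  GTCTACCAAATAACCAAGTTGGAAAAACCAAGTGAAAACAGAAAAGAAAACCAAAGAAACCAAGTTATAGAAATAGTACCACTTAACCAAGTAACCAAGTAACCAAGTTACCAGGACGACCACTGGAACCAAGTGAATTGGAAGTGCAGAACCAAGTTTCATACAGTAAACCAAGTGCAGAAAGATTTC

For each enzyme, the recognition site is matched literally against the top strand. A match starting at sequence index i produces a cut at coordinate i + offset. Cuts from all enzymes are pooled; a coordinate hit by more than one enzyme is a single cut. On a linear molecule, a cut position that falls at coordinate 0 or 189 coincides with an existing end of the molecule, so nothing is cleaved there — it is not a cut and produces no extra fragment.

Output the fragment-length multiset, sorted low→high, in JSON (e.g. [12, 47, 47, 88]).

Per-enzyme occurrences:
  OquIV (GAAA, off=2): starts [21, 33, 40, 45, 55, 69, 179] → cuts [23, 35, 42, 47, 57, 71, 181]
  IvoIV (ACCA, off=0): starts [4, 12, 26, 49, 58, 77, 85, 93, 101, 109, 118, 127, 150, 169] → cuts [4, 12, 26, 49, 58, 77, 85, 93, 101, 109, 118, 127, 150, 169]
  AzqII (AACCAAGT, off=1): starts [11, 25, 57, 84, 92, 100, 126, 149, 168] → cuts [12, 26, 58, 85, 93, 101, 127, 150, 169]

All cut coordinates (distinct, sorted): [4, 12, 23, 26, 35, 42, 47, 49, 57, 58, 71, 77, 85, 93, 101, 109, 118, 127, 150, 169, 181]

Fragment lengths:
  [0,4): 4 bp
  [4,12): 8 bp
  [12,23): 11 bp
  [23,26): 3 bp
  [26,35): 9 bp
  [35,42): 7 bp
  [42,47): 5 bp
  [47,49): 2 bp
  [49,57): 8 bp
  [57,58): 1 bp
  [58,71): 13 bp
  [71,77): 6 bp
  [77,85): 8 bp
  [85,93): 8 bp
  [93,101): 8 bp
  [101,109): 8 bp
  [109,118): 9 bp
  [118,127): 9 bp
  [127,150): 23 bp
  [150,169): 19 bp
  [169,181): 12 bp
  [181,189): 8 bp

[1,2,3,4,5,6,7,8,8,8,8,8,8,8,9,9,9,11,12,13,19,23]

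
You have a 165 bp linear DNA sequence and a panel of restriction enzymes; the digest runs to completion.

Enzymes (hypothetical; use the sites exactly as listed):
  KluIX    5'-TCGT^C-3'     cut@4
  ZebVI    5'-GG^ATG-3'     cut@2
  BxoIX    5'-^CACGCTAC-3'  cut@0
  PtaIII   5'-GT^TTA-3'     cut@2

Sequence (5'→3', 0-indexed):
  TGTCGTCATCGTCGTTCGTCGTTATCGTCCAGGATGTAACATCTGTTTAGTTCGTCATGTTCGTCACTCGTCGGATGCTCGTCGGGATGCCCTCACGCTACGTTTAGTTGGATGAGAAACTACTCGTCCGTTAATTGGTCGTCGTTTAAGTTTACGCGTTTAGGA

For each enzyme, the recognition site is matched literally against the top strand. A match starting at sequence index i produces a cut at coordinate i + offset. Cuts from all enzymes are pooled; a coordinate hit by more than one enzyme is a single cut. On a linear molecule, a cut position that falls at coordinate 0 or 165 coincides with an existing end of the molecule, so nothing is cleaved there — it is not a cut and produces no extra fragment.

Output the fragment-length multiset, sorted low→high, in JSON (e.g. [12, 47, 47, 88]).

[3,3,4,5,6,6,6,6,7,7,7,8,8,8,9,9,9,10,13,15,16]

Site scan:
  KluIX (TCGTC, off=4): starts [2, 8, 15, 24, 51, 60, 67, 78, 123, 138] → cuts [6, 12, 19, 28, 55, 64, 71, 82, 127, 142]
  ZebVI (GGATG, off=2): starts [31, 72, 84, 109] → cuts [33, 74, 86, 111]
  BxoIX (CACGCTAC, off=0): starts [93] → cuts [93]
  PtaIII (GTTTA, off=2): starts [44, 101, 143, 149, 157] → cuts [46, 103, 145, 151, 159]

Pooled cuts: [6, 12, 19, 28, 33, 46, 55, 64, 71, 74, 82, 86, 93, 103, 111, 127, 142, 145, 151, 159]

Fragments:
  [0,6): 6 bp
  [6,12): 6 bp
  [12,19): 7 bp
  [19,28): 9 bp
  [28,33): 5 bp
  [33,46): 13 bp
  [46,55): 9 bp
  [55,64): 9 bp
  [64,71): 7 bp
  [71,74): 3 bp
  [74,82): 8 bp
  [82,86): 4 bp
  [86,93): 7 bp
  [93,103): 10 bp
  [103,111): 8 bp
  [111,127): 16 bp
  [127,142): 15 bp
  [142,145): 3 bp
  [145,151): 6 bp
  [151,159): 8 bp
  [159,165): 6 bp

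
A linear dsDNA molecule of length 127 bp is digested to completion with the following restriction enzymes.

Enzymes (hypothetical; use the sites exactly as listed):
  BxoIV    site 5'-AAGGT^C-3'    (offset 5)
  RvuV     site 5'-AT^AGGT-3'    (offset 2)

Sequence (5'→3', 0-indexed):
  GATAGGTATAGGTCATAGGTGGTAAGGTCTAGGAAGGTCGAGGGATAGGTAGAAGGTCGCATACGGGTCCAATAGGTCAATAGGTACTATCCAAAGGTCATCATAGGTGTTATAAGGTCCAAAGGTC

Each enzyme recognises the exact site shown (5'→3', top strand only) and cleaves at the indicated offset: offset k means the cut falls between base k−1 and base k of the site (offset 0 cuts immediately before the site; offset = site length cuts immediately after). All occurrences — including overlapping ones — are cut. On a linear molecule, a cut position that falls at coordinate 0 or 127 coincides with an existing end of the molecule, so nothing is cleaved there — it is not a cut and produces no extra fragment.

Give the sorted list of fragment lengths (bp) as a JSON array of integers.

[1,3,6,6,7,8,8,8,10,11,12,14,16,17]

Scan for sites:
  BxoIV (AAGGTC, off=5): starts [23, 33, 52, 93, 113, 121] → cuts [28, 38, 57, 98, 118, 126]
  RvuV (ATAGGT, off=2): starts [1, 7, 14, 44, 71, 79, 102] → cuts [3, 9, 16, 46, 73, 81, 104]

Pooled cuts: [3, 9, 16, 28, 38, 46, 57, 73, 81, 98, 104, 118, 126]

Fragments:
  [0,3): 3 bp
  [3,9): 6 bp
  [9,16): 7 bp
  [16,28): 12 bp
  [28,38): 10 bp
  [38,46): 8 bp
  [46,57): 11 bp
  [57,73): 16 bp
  [73,81): 8 bp
  [81,98): 17 bp
  [98,104): 6 bp
  [104,118): 14 bp
  [118,126): 8 bp
  [126,127): 1 bp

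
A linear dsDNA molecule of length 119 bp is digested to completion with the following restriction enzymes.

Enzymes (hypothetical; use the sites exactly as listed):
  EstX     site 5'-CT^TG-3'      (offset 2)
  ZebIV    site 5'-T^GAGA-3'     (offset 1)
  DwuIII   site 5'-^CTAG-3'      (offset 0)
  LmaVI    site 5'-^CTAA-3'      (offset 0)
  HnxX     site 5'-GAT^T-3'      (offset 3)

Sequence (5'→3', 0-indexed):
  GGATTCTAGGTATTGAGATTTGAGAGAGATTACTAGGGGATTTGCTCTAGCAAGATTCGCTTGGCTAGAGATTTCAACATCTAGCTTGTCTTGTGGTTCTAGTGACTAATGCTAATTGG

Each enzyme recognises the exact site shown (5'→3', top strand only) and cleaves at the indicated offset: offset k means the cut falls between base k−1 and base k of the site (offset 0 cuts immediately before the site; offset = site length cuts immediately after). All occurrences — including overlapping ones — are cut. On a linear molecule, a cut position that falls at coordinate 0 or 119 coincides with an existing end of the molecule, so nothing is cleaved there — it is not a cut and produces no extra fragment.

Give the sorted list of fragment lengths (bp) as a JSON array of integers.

[1,2,2,3,4,5,5,5,5,6,6,7,7,8,8,8,9,9,9,10]

Site scan:
  EstX (CTTG, off=2): starts [59, 84, 89] → cuts [61, 86, 91]
  ZebIV (TGAGA, off=1): starts [13, 20] → cuts [14, 21]
  DwuIII (CTAG, off=0): starts [5, 32, 46, 64, 80, 98] → cuts [5, 32, 46, 64, 80, 98]
  LmaVI (CTAA, off=0): starts [105, 111] → cuts [105, 111]
  HnxX (GATT, off=3): starts [1, 16, 27, 38, 53, 69] → cuts [4, 19, 30, 41, 56, 72]

Pooled cuts: [4, 5, 14, 19, 21, 30, 32, 41, 46, 56, 61, 64, 72, 80, 86, 91, 98, 105, 111]

Fragment lengths:
  [0,4): 4 bp
  [4,5): 1 bp
  [5,14): 9 bp
  [14,19): 5 bp
  [19,21): 2 bp
  [21,30): 9 bp
  [30,32): 2 bp
  [32,41): 9 bp
  [41,46): 5 bp
  [46,56): 10 bp
  [56,61): 5 bp
  [61,64): 3 bp
  [64,72): 8 bp
  [72,80): 8 bp
  [80,86): 6 bp
  [86,91): 5 bp
  [91,98): 7 bp
  [98,105): 7 bp
  [105,111): 6 bp
  [111,119): 8 bp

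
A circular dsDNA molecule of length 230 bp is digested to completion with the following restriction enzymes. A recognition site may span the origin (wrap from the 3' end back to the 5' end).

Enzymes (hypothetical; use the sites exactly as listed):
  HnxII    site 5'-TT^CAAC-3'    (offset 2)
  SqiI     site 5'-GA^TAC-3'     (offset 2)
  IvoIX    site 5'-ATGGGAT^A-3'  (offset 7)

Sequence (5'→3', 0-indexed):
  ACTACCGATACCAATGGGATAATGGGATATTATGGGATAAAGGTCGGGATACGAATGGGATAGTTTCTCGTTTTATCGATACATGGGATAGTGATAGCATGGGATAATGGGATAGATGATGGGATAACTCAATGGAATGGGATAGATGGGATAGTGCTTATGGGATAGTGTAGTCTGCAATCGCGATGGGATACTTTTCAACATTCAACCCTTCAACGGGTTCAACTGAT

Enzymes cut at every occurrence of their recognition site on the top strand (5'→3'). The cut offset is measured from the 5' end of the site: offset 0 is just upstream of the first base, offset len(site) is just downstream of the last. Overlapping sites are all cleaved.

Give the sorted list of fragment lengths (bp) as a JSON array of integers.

Per-enzyme occurrences:
  HnxII (TTCAAC, off=2): starts [196, 203, 211, 220] → cuts [198, 205, 213, 222]
  SqiI (GATAC, off=2): starts [6, 47, 77, 189, 227] → cuts [8, 49, 79, 191, 229]
  IvoIX (ATGGGATA, off=7): starts [13, 21, 31, 54, 82, 98, 106, 118, 136, 145, 159, 185] → cuts [20, 28, 38, 61, 89, 105, 113, 125, 143, 152, 166, 192]

Pooled cuts: [8, 20, 28, 38, 49, 61, 79, 89, 105, 113, 125, 143, 152, 166, 191, 192, 198, 205, 213, 222, 229]

Fragments:
  8→20: 12 bp
  20→28: 8 bp
  28→38: 10 bp
  38→49: 11 bp
  49→61: 12 bp
  61→79: 18 bp
  79→89: 10 bp
  89→105: 16 bp
  105→113: 8 bp
  113→125: 12 bp
  125→143: 18 bp
  143→152: 9 bp
  152→166: 14 bp
  166→191: 25 bp
  191→192: 1 bp
  192→198: 6 bp
  198→205: 7 bp
  205→213: 8 bp
  213→222: 9 bp
  222→229: 7 bp
  229→8 (wrap): 230-229+8 = 9 bp

[1,6,7,7,8,8,8,9,9,9,10,10,11,12,12,12,14,16,18,18,25]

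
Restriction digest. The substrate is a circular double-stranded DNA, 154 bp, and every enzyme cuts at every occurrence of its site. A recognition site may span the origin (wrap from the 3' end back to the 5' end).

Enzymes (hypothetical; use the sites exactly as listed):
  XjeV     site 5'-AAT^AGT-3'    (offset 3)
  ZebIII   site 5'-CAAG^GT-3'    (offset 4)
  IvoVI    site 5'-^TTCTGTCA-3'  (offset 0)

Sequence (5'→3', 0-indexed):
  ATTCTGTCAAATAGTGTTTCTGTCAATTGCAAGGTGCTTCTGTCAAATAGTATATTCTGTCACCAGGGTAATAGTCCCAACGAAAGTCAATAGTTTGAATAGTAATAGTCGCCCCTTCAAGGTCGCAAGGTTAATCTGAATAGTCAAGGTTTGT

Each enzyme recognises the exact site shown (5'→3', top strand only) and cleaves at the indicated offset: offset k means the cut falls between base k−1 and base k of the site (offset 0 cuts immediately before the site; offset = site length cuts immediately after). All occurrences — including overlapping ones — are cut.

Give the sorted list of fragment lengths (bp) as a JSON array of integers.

[4,5,6,6,7,7,8,9,11,11,12,15,16,18,19]

Scan for sites:
  XjeV AATAGT/3: at [9, 45, 69, 88, 97, 103, 138] ⇒ [12, 48, 72, 91, 100, 106, 141]
  ZebIII CAAGGT/4: at [29, 117, 125, 144] ⇒ [33, 121, 129, 148]
  IvoVI TTCTGTCA/0: at [1, 17, 37, 54] ⇒ [1, 17, 37, 54]

All cut coordinates (distinct, sorted): [1, 12, 17, 33, 37, 48, 54, 72, 91, 100, 106, 121, 129, 141, 148]

Fragments:
  1→12: 11 bp
  12→17: 5 bp
  17→33: 16 bp
  33→37: 4 bp
  37→48: 11 bp
  48→54: 6 bp
  54→72: 18 bp
  72→91: 19 bp
  91→100: 9 bp
  100→106: 6 bp
  106→121: 15 bp
  121→129: 8 bp
  129→141: 12 bp
  141→148: 7 bp
  148→1 (wrap): 154-148+1 = 7 bp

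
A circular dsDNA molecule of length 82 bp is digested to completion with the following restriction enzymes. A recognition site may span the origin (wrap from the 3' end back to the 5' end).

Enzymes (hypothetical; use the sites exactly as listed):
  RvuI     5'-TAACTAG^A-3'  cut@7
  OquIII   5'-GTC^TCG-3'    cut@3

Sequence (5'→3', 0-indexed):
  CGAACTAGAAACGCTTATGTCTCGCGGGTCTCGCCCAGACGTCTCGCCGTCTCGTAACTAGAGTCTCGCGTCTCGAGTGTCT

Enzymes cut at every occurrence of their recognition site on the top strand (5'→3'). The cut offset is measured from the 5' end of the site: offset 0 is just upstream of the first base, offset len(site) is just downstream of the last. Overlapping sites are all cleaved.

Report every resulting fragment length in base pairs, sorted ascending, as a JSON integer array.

[4,7,8,9,9,10,13,22]

Scan for sites:
  RvuI TAACTAGA/7: at [54] ⇒ [61]
  OquIII GTCTCG/3: at [18, 27, 40, 48, 62, 69, 78] ⇒ [21, 30, 43, 51, 65, 72, 81]

Pooled cuts: [21, 30, 43, 51, 61, 65, 72, 81]

Fragments:
  21→30: 9 bp
  30→43: 13 bp
  43→51: 8 bp
  51→61: 10 bp
  61→65: 4 bp
  65→72: 7 bp
  72→81: 9 bp
  81→21 (wrap): 82-81+21 = 22 bp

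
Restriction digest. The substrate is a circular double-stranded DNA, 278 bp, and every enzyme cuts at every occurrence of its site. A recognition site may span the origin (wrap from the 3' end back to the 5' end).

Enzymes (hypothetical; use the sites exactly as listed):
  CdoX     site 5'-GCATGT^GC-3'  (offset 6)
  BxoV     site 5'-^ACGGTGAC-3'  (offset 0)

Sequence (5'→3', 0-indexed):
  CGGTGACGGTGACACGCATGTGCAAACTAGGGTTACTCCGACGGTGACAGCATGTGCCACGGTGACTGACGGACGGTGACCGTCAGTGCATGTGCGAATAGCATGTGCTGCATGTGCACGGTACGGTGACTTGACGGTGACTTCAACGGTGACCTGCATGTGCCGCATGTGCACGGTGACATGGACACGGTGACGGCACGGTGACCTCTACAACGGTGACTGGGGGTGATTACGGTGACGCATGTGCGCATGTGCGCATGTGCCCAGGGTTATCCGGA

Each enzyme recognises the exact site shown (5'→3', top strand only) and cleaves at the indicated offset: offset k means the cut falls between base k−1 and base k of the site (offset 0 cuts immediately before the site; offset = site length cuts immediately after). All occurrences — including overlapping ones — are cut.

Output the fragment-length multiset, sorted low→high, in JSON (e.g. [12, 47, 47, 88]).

[2,3,6,7,8,8,9,9,11,11,12,13,14,14,14,15,15,16,16,16,19,19,21]

Site scan:
  CdoX (GCATGTGC, off=6): starts [15, 49, 87, 100, 109, 155, 164, 239, 247, 255] → cuts [21, 55, 93, 106, 115, 161, 170, 245, 253, 261]
  BxoV (ACGGTGAC, off=0): starts [5, 40, 58, 72, 122, 133, 145, 172, 186, 197, 212, 231, 277] → cuts [5, 40, 58, 72, 122, 133, 145, 172, 186, 197, 212, 231, 277]

All cut coordinates (distinct, sorted): [5, 21, 40, 55, 58, 72, 93, 106, 115, 122, 133, 145, 161, 170, 172, 186, 197, 212, 231, 245, 253, 261, 277]

Fragment lengths:
  5→21: 16 bp
  21→40: 19 bp
  40→55: 15 bp
  55→58: 3 bp
  58→72: 14 bp
  72→93: 21 bp
  93→106: 13 bp
  106→115: 9 bp
  115→122: 7 bp
  122→133: 11 bp
  133→145: 12 bp
  145→161: 16 bp
  161→170: 9 bp
  170→172: 2 bp
  172→186: 14 bp
  186→197: 11 bp
  197→212: 15 bp
  212→231: 19 bp
  231→245: 14 bp
  245→253: 8 bp
  253→261: 8 bp
  261→277: 16 bp
  277→5 (wrap): 278-277+5 = 6 bp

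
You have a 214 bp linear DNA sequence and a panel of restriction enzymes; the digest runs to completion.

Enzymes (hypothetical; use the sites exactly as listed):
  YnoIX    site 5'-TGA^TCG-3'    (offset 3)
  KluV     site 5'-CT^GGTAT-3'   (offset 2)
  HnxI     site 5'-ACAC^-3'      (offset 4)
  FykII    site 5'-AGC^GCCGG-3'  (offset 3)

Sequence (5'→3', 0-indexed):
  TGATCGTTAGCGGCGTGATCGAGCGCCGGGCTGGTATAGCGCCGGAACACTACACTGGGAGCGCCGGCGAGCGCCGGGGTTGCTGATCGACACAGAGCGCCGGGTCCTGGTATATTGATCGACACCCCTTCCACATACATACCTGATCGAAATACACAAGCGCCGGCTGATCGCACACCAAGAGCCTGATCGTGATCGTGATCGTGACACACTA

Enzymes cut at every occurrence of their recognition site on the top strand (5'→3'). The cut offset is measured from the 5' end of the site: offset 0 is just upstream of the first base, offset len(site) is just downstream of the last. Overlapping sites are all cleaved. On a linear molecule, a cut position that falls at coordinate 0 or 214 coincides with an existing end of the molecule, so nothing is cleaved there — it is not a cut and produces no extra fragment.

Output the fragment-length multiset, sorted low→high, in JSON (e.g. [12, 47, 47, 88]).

Scan for sites:
  YnoIX TGATCG/3: at [0, 15, 83, 115, 143, 167, 186, 192, 198] ⇒ [3, 18, 86, 118, 146, 170, 189, 195, 201]
  KluV CTGGTAT/2: at [30, 106] ⇒ [32, 108]
  HnxI ACAC/4: at [46, 51, 89, 121, 153, 174, 206, 208] ⇒ [50, 55, 93, 125, 157, 178, 210, 212]
  FykII AGCGCCGG/3: at [21, 37, 59, 69, 95, 158] ⇒ [24, 40, 62, 72, 98, 161]

All cut coordinates (distinct, sorted): [3, 18, 24, 32, 40, 50, 55, 62, 72, 86, 93, 98, 108, 118, 125, 146, 157, 161, 170, 178, 189, 195, 201, 210, 212]

Fragments:
  [0,3): 3 bp
  [3,18): 15 bp
  [18,24): 6 bp
  [24,32): 8 bp
  [32,40): 8 bp
  [40,50): 10 bp
  [50,55): 5 bp
  [55,62): 7 bp
  [62,72): 10 bp
  [72,86): 14 bp
  [86,93): 7 bp
  [93,98): 5 bp
  [98,108): 10 bp
  [108,118): 10 bp
  [118,125): 7 bp
  [125,146): 21 bp
  [146,157): 11 bp
  [157,161): 4 bp
  [161,170): 9 bp
  [170,178): 8 bp
  [178,189): 11 bp
  [189,195): 6 bp
  [195,201): 6 bp
  [201,210): 9 bp
  [210,212): 2 bp
  [212,214): 2 bp

[2,2,3,4,5,5,6,6,6,7,7,7,8,8,8,9,9,10,10,10,10,11,11,14,15,21]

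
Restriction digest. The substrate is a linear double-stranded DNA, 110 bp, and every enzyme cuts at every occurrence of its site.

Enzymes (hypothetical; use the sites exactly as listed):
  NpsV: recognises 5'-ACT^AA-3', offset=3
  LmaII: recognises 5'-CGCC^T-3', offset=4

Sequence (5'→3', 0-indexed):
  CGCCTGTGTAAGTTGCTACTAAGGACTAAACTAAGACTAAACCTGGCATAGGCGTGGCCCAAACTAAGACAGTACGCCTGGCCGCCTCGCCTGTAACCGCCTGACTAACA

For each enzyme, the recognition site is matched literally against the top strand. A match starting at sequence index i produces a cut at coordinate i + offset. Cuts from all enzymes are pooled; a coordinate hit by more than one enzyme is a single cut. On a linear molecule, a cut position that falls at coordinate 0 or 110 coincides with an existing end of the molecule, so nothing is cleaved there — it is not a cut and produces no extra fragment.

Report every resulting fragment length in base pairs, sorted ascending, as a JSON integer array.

[4,4,5,5,5,6,7,8,10,13,16,27]

Per-enzyme occurrences:
  NpsV ACTAA/3: at [17, 24, 29, 35, 62, 103] ⇒ [20, 27, 32, 38, 65, 106]
  LmaII CGCCT/4: at [0, 74, 82, 87, 97] ⇒ [4, 78, 86, 91, 101]

Pooled cuts: [4, 20, 27, 32, 38, 65, 78, 86, 91, 101, 106]

Fragment lengths:
  [0,4): 4 bp
  [4,20): 16 bp
  [20,27): 7 bp
  [27,32): 5 bp
  [32,38): 6 bp
  [38,65): 27 bp
  [65,78): 13 bp
  [78,86): 8 bp
  [86,91): 5 bp
  [91,101): 10 bp
  [101,106): 5 bp
  [106,110): 4 bp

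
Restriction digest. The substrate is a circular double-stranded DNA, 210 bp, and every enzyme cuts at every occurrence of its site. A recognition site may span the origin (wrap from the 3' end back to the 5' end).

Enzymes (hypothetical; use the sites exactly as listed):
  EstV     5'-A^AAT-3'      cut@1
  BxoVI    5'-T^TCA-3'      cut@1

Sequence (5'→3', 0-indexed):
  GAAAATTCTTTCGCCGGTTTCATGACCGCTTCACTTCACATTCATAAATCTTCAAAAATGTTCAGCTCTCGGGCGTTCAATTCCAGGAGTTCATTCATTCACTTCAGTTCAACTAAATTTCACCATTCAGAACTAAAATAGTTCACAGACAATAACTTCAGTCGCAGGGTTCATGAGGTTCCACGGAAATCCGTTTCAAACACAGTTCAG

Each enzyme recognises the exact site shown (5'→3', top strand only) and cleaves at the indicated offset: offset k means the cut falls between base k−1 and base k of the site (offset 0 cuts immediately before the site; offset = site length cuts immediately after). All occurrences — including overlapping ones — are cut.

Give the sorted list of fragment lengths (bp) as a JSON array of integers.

Site scan:
  EstV AAAT/1: at [2, 45, 55, 114, 135, 186] ⇒ [3, 46, 56, 115, 136, 187]
  BxoVI TTCA/1: at [18, 29, 34, 40, 50, 60, 75, 89, 93, 97, 102, 107, 118, 125, 141, 156, 169, 194, 205] ⇒ [19, 30, 35, 41, 51, 61, 76, 90, 94, 98, 103, 108, 119, 126, 142, 157, 170, 195, 206]

All cut coordinates (distinct, sorted): [3, 19, 30, 35, 41, 46, 51, 56, 61, 76, 90, 94, 98, 103, 108, 115, 119, 126, 136, 142, 157, 170, 187, 195, 206]

Fragment lengths:
  3→19: 16 bp
  19→30: 11 bp
  30→35: 5 bp
  35→41: 6 bp
  41→46: 5 bp
  46→51: 5 bp
  51→56: 5 bp
  56→61: 5 bp
  61→76: 15 bp
  76→90: 14 bp
  90→94: 4 bp
  94→98: 4 bp
  98→103: 5 bp
  103→108: 5 bp
  108→115: 7 bp
  115→119: 4 bp
  119→126: 7 bp
  126→136: 10 bp
  136→142: 6 bp
  142→157: 15 bp
  157→170: 13 bp
  170→187: 17 bp
  187→195: 8 bp
  195→206: 11 bp
  206→3 (wrap): 210-206+3 = 7 bp

[4,4,4,5,5,5,5,5,5,5,6,6,7,7,7,8,10,11,11,13,14,15,15,16,17]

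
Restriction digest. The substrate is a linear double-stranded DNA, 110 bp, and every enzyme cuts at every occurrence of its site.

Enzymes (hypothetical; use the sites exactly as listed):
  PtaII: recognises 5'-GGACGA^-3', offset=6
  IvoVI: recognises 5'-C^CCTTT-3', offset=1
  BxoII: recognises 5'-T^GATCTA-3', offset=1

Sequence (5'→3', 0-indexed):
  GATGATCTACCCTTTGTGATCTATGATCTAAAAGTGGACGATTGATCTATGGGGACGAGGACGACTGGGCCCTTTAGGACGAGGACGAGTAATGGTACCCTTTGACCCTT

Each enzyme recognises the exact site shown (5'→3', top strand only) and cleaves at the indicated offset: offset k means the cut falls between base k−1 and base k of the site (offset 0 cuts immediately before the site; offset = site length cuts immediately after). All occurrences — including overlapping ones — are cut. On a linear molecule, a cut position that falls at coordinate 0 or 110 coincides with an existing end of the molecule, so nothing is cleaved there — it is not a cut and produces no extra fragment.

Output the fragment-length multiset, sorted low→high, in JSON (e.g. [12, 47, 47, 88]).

Per-enzyme occurrences:
  PtaII (GGACGA, off=6): starts [35, 52, 58, 76, 82] → cuts [41, 58, 64, 82, 88]
  IvoVI (CCCTTT, off=1): starts [9, 69, 97] → cuts [10, 70, 98]
  BxoII (TGATCTA, off=1): starts [2, 16, 23, 42] → cuts [3, 17, 24, 43]

All cut coordinates (distinct, sorted): [3, 10, 17, 24, 41, 43, 58, 64, 70, 82, 88, 98]

Fragments:
  [0,3): 3 bp
  [3,10): 7 bp
  [10,17): 7 bp
  [17,24): 7 bp
  [24,41): 17 bp
  [41,43): 2 bp
  [43,58): 15 bp
  [58,64): 6 bp
  [64,70): 6 bp
  [70,82): 12 bp
  [82,88): 6 bp
  [88,98): 10 bp
  [98,110): 12 bp

[2,3,6,6,6,7,7,7,10,12,12,15,17]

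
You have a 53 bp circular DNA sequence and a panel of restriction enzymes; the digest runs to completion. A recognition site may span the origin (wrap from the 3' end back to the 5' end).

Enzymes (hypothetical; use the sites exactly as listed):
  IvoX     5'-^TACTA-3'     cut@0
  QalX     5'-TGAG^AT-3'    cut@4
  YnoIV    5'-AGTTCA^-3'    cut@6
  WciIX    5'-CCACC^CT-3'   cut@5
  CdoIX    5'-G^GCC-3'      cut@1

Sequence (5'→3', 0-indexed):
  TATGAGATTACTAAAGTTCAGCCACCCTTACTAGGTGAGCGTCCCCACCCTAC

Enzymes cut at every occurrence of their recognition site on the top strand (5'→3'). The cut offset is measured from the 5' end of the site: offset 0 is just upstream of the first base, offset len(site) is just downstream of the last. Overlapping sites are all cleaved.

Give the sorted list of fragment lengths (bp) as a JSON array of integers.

Per-enzyme occurrences:
  IvoX (TACTA, off=0): starts [8, 28, 50] → cuts [8, 28, 50]
  QalX (TGAGAT, off=4): starts [2] → cuts [6]
  YnoIV (AGTTCA, off=6): starts [14] → cuts [20]
  WciIX (CCACCCT, off=5): starts [21, 44] → cuts [26, 49]
  CdoIX (GGCC, off=1): no sites

Pooled cuts: [6, 8, 20, 26, 28, 49, 50]

Fragments:
  6→8: 2 bp
  8→20: 12 bp
  20→26: 6 bp
  26→28: 2 bp
  28→49: 21 bp
  49→50: 1 bp
  50→6 (wrap): 53-50+6 = 9 bp

[1,2,2,6,9,12,21]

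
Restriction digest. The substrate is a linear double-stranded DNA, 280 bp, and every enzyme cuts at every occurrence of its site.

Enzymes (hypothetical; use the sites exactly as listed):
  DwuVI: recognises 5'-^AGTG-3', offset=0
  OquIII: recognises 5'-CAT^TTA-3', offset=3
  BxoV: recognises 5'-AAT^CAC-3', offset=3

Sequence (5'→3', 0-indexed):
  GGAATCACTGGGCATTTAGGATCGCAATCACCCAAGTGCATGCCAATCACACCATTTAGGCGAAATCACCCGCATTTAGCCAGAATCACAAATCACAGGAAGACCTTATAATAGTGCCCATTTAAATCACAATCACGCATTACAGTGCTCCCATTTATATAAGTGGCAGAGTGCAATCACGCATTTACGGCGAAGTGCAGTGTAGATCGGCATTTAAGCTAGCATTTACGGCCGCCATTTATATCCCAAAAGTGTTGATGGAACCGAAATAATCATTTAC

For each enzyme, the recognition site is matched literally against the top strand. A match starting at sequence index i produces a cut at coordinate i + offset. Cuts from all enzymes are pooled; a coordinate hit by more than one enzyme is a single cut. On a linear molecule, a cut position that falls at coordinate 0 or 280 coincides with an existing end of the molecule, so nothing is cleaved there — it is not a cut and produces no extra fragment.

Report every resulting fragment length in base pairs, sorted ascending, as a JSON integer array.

[4,5,5,6,6,6,7,7,7,8,8,8,9,9,9,10,10,11,11,11,12,12,13,13,13,15,19,26]

Scan for sites:
  DwuVI (AGTG, off=0): starts [34, 112, 143, 161, 169, 193, 198, 250] → cuts [34, 112, 143, 161, 169, 193, 198, 250]
  OquIII (CATTTA, off=3): starts [12, 52, 72, 118, 151, 181, 210, 222, 235, 273] → cuts [15, 55, 75, 121, 154, 184, 213, 225, 238, 276]
  BxoV (AATCAC, off=3): starts [2, 25, 44, 63, 83, 90, 124, 130, 174] → cuts [5, 28, 47, 66, 86, 93, 127, 133, 177]

Pooled cuts: [5, 15, 28, 34, 47, 55, 66, 75, 86, 93, 112, 121, 127, 133, 143, 154, 161, 169, 177, 184, 193, 198, 213, 225, 238, 250, 276]

Fragment lengths:
  [0,5): 5 bp
  [5,15): 10 bp
  [15,28): 13 bp
  [28,34): 6 bp
  [34,47): 13 bp
  [47,55): 8 bp
  [55,66): 11 bp
  [66,75): 9 bp
  [75,86): 11 bp
  [86,93): 7 bp
  [93,112): 19 bp
  [112,121): 9 bp
  [121,127): 6 bp
  [127,133): 6 bp
  [133,143): 10 bp
  [143,154): 11 bp
  [154,161): 7 bp
  [161,169): 8 bp
  [169,177): 8 bp
  [177,184): 7 bp
  [184,193): 9 bp
  [193,198): 5 bp
  [198,213): 15 bp
  [213,225): 12 bp
  [225,238): 13 bp
  [238,250): 12 bp
  [250,276): 26 bp
  [276,280): 4 bp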